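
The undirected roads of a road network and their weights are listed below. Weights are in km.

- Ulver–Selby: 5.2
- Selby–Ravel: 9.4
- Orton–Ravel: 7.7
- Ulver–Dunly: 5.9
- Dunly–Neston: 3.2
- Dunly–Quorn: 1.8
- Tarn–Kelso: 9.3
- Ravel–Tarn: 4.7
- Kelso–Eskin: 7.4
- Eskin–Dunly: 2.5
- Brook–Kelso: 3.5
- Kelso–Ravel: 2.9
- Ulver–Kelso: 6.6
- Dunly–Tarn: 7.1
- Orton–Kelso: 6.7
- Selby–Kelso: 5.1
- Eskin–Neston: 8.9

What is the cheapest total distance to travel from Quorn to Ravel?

13.6 km

Shortest distances from Quorn:
Quorn: 0
Dunly: 1.8  (via Quorn)
Eskin: 4.3  (via Dunly)
Neston: 5  (via Dunly)
Ulver: 7.7  (via Dunly)
Tarn: 8.9  (via Dunly)
Kelso: 11.7  (via Eskin)
Selby: 12.9  (via Ulver)
Ravel: 13.6  (via Tarn)
Shortest route: Quorn → Dunly → Tarn → Ravel = 13.6 km.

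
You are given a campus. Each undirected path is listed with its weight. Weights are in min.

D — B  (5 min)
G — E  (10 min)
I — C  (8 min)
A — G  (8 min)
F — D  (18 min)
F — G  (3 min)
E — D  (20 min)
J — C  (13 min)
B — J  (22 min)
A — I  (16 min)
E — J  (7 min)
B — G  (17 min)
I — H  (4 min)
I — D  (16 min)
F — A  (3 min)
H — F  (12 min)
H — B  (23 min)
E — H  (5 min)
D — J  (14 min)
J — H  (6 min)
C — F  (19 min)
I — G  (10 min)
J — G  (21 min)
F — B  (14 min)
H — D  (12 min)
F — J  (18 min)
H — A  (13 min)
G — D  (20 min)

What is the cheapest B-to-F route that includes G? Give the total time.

Shortest B→G: B–G = 17
Best G to F: G–F costing 3
Total via G: 17 + 3 = 20 min.

20 min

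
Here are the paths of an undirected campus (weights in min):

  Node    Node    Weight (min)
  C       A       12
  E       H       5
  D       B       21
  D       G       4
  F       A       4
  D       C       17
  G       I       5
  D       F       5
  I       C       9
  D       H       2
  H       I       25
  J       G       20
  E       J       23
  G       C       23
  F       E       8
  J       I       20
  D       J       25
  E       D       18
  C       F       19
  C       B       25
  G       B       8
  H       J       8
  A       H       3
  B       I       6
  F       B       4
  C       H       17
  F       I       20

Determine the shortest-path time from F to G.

Enumerating some paths:
F - D - G: 5+4 = 9
F - A - H - D - G: 4+3+2+4 = 13
F - B - G: 4+8 = 12
The minimum is 9 min via F - D - G.

9 min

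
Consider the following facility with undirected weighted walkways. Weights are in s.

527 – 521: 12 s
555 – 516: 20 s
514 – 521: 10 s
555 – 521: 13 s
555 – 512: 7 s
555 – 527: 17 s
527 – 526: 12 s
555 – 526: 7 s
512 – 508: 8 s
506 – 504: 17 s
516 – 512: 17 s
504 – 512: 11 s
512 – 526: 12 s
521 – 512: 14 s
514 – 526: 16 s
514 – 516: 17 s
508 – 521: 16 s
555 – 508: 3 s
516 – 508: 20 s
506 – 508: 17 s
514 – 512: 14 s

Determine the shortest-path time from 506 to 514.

Compare a few routes:
506 → 508 → 555 → 512 → 514: 17+3+7+14 = 41
506 → 508 → 512 → 514: 17+8+14 = 39
506 → 504 → 512 → 514: 17+11+14 = 42
The minimum is 39 s via 506 → 508 → 512 → 514.

39 s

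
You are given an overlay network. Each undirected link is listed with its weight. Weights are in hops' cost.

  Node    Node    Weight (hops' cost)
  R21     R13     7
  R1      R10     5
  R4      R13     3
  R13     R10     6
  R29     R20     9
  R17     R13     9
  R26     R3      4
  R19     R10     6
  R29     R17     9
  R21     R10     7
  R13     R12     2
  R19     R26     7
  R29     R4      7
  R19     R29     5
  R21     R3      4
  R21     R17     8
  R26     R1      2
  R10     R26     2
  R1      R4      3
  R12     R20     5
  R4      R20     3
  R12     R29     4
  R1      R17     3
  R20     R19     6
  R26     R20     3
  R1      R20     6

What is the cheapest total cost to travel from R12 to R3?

Running Dijkstra from R12:
R12: 0
R13: 2  (via R12)
R29: 4  (via R12)
R4: 5  (via R13)
R20: 5  (via R12)
R1: 8  (via R4)
R26: 8  (via R20)
R10: 8  (via R13)
R21: 9  (via R13)
R19: 9  (via R29)
R17: 11  (via R13)
R3: 12  (via R26)
Shortest route: R12 → R20 → R26 → R3 = 12 hops' cost.

12 hops' cost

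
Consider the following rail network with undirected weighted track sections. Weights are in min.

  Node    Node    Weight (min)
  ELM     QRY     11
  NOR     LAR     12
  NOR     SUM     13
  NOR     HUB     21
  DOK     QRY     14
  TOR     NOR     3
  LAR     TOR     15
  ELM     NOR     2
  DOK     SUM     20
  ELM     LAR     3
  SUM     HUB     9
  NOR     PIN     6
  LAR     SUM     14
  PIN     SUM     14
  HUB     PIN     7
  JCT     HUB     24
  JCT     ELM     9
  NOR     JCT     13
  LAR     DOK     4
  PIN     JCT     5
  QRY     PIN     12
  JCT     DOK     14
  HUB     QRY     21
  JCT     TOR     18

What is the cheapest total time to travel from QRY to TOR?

Candidate routes:
QRY–PIN–NOR–TOR: 12+6+3 = 21
QRY–ELM–NOR–TOR: 11+2+3 = 16
The minimum is 16 min via QRY–ELM–NOR–TOR.

16 min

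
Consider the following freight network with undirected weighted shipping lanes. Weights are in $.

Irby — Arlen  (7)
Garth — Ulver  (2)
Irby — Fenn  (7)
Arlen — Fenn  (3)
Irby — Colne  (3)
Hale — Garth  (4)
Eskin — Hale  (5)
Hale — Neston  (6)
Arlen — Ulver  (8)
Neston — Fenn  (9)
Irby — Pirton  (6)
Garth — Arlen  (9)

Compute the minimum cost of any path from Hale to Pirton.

Candidate routes:
Hale → Garth → Arlen → Irby → Pirton: 4+9+7+6 = 26
Hale → Neston → Fenn → Irby → Pirton: 6+9+7+6 = 28
Hale → Garth → Ulver → Arlen → Irby → Pirton: 4+2+8+7+6 = 27
Cheapest is Hale → Garth → Arlen → Irby → Pirton at $26.

$26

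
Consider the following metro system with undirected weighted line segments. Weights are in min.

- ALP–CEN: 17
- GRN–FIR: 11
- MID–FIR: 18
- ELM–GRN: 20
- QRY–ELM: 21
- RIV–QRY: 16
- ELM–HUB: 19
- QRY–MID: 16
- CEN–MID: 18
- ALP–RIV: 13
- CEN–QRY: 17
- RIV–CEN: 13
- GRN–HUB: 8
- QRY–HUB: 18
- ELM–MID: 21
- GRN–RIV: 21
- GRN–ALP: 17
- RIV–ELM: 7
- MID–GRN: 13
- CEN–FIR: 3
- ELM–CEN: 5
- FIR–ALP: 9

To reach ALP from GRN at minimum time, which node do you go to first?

Compare a few routes:
GRN–ALP: 17 = 17
GRN–FIR–ALP: 11+9 = 20
GRN–FIR–CEN–ALP: 11+3+17 = 31
Cheapest is GRN–ALP at 17 min.
So from GRN the first move is to ALP.

ALP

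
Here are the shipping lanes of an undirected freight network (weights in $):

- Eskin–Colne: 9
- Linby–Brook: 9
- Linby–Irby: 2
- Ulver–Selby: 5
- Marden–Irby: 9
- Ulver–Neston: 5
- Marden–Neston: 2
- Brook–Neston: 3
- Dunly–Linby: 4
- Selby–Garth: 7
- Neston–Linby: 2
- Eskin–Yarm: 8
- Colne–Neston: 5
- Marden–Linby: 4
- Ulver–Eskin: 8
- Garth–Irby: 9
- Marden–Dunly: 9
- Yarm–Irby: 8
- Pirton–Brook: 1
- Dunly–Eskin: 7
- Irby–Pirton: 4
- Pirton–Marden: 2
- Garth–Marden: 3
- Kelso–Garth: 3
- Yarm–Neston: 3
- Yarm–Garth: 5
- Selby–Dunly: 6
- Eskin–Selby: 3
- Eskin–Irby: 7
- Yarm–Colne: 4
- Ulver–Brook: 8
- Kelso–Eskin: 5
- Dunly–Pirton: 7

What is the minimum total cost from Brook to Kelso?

$9

Candidate routes:
Brook–Neston–Marden–Garth–Kelso: 3+2+3+3 = 11
Brook–Neston–Linby–Marden–Garth–Kelso: 3+2+4+3+3 = 15
Brook–Neston–Yarm–Garth–Kelso: 3+3+5+3 = 14
Brook–Pirton–Marden–Garth–Kelso: 1+2+3+3 = 9
Cheapest is Brook–Pirton–Marden–Garth–Kelso at $9.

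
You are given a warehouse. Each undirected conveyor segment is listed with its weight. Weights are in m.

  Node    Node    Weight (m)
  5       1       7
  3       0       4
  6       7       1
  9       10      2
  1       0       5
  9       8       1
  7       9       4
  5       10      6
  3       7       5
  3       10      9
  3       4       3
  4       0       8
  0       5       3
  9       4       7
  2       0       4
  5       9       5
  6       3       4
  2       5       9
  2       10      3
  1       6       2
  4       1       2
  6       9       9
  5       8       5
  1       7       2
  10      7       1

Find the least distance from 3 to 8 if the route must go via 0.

Shortest 3→0: 3 → 0 = 4
Best 0 to 8: 0 → 5 → 8 costing 8
Total via 0: 4 + 8 = 12 m.

12 m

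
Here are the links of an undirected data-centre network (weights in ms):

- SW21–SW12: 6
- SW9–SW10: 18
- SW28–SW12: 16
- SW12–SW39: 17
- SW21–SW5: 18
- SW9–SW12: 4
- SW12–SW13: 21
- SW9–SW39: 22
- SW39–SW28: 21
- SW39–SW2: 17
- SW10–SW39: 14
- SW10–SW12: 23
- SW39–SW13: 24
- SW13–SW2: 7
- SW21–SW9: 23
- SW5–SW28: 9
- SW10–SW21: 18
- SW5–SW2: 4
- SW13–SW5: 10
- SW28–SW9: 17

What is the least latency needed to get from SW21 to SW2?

Enumerating some paths:
SW21 → SW5 → SW13 → SW2: 18+10+7 = 35
SW21 → SW12 → SW13 → SW2: 6+21+7 = 34
SW21 → SW5 → SW2: 18+4 = 22
The minimum is 22 ms via SW21 → SW5 → SW2.

22 ms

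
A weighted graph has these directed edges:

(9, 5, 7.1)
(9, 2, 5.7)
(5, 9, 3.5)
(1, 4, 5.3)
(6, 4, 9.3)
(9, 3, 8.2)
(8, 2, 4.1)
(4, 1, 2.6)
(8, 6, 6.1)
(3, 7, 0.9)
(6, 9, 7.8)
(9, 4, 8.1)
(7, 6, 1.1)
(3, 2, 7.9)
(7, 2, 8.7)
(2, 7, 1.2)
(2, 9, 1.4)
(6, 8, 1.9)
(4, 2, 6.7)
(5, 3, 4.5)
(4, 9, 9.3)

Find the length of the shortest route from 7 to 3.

Running Dijkstra from 7:
7: 0
6: 1.1  (via 7)
8: 3  (via 6)
2: 7.1  (via 8)
9: 8.5  (via 2)
4: 10.4  (via 6)
1: 13  (via 4)
5: 15.6  (via 9)
3: 16.7  (via 9)
Shortest route: 7 → 6 → 8 → 2 → 9 → 3 = 16.7.

16.7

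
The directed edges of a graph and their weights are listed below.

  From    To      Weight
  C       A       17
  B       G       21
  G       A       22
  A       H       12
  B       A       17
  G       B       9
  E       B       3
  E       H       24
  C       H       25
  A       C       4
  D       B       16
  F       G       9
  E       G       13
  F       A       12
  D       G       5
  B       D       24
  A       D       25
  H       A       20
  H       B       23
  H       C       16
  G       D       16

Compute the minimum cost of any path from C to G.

47

Enumerating some paths:
C → A → H → B → G: 17+12+23+21 = 73
C → H → B → G: 25+23+21 = 69
C → A → D → G: 17+25+5 = 47
Cheapest is C → A → D → G at 47.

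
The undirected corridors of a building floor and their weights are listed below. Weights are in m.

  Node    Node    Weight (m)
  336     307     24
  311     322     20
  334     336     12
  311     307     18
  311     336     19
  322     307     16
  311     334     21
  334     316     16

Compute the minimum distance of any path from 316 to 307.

52 m

Candidate routes:
316 - 334 - 336 - 311 - 307: 16+12+19+18 = 65
316 - 334 - 311 - 307: 16+21+18 = 55
316 - 334 - 311 - 322 - 307: 16+21+20+16 = 73
316 - 334 - 336 - 307: 16+12+24 = 52
Cheapest is 316 - 334 - 336 - 307 at 52 m.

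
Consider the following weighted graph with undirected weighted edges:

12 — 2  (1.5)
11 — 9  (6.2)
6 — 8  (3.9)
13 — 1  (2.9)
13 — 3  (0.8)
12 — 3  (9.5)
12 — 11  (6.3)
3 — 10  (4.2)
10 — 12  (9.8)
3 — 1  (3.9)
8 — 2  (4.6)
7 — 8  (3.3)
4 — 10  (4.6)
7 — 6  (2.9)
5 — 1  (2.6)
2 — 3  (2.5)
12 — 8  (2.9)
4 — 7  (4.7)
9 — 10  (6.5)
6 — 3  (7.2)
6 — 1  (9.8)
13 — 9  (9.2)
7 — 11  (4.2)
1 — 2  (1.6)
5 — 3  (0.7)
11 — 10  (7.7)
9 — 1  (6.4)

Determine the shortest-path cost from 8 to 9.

Candidate routes:
8 → 12 → 2 → 1 → 9: 2.9+1.5+1.6+6.4 = 12.4
8 → 2 → 1 → 9: 4.6+1.6+6.4 = 12.6
Cheapest is 8 → 12 → 2 → 1 → 9 at 12.4.

12.4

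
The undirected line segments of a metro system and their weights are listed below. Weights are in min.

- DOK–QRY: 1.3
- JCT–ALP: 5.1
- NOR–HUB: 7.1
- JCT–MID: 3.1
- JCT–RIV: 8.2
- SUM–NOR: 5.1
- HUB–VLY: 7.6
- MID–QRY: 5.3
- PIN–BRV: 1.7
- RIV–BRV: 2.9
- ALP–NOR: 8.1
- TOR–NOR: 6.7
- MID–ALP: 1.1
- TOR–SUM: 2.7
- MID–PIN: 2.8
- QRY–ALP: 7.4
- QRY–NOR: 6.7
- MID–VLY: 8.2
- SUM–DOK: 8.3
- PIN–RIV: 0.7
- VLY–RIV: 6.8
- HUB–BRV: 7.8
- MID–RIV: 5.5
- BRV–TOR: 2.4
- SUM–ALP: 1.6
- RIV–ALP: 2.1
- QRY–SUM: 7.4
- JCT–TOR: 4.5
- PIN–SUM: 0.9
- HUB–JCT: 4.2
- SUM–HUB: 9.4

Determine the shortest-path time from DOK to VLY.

Shortest distances from DOK:
DOK: 0
QRY: 1.3  (via DOK)
MID: 6.6  (via QRY)
ALP: 7.7  (via MID)
NOR: 8  (via QRY)
SUM: 8.3  (via DOK)
PIN: 9.2  (via SUM)
JCT: 9.7  (via MID)
RIV: 9.8  (via ALP)
BRV: 10.9  (via PIN)
TOR: 11  (via SUM)
HUB: 13.9  (via JCT)
VLY: 14.8  (via MID)
Shortest route: DOK → QRY → MID → VLY = 14.8 min.

14.8 min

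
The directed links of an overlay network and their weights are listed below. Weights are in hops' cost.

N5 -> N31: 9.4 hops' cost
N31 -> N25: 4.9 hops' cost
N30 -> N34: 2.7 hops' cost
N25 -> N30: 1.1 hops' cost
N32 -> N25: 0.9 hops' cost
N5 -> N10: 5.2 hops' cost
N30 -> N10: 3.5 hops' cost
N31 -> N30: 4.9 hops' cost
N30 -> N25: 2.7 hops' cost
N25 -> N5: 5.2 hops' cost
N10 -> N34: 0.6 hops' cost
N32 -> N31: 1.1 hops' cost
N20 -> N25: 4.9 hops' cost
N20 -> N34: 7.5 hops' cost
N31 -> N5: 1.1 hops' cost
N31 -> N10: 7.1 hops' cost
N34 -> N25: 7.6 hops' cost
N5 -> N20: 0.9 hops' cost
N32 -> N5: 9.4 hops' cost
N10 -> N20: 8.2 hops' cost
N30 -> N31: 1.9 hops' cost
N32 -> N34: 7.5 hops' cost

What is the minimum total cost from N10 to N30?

9.3 hops' cost

Shortest distances from N10:
N10: 0
N34: 0.6  (via N10)
N25: 8.2  (via N34)
N20: 8.2  (via N10)
N30: 9.3  (via N25)
Shortest route: N10 → N34 → N25 → N30 = 9.3 hops' cost.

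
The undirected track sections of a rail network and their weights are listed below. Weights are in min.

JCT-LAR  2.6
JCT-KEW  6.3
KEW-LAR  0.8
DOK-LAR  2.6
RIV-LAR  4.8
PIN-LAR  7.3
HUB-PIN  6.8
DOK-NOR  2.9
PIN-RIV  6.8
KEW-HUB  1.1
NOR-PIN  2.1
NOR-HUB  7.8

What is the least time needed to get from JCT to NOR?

Shortest distances from JCT:
JCT: 0
LAR: 2.6  (via JCT)
KEW: 3.4  (via LAR)
HUB: 4.5  (via KEW)
DOK: 5.2  (via LAR)
RIV: 7.4  (via LAR)
NOR: 8.1  (via DOK)
Shortest route: JCT–LAR–DOK–NOR = 8.1 min.

8.1 min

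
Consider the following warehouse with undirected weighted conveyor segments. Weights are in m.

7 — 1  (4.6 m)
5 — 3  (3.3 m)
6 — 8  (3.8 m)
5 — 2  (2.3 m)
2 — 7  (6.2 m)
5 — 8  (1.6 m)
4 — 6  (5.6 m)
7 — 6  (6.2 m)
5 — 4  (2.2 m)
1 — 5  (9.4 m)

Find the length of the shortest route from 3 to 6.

8.7 m

Enumerating some paths:
3 → 5 → 4 → 6: 3.3+2.2+5.6 = 11.1
3 → 5 → 8 → 6: 3.3+1.6+3.8 = 8.7
The minimum is 8.7 m via 3 → 5 → 8 → 6.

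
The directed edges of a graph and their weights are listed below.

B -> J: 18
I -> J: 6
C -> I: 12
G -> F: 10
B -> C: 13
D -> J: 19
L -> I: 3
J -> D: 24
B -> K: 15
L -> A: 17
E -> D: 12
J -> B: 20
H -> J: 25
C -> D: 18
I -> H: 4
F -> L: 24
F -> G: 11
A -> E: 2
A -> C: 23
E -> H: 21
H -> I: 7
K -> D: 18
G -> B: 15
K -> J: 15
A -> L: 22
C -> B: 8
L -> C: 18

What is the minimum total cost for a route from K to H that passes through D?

Best K to D: K → D costing 18
Shortest D→H: D → J → B → C → I → H = 68
Total via D: 18 + 68 = 86.

86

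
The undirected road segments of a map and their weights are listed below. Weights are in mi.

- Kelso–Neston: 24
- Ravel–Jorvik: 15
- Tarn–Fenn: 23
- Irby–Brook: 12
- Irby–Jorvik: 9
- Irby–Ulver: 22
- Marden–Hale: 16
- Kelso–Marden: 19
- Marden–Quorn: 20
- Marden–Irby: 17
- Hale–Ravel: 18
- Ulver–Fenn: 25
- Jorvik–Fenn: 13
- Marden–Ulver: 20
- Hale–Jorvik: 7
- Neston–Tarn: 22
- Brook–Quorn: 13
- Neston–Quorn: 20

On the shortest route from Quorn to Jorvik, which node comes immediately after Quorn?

Enumerating some paths:
Quorn–Marden–Hale–Jorvik: 20+16+7 = 43
Quorn–Brook–Irby–Jorvik: 13+12+9 = 34
The minimum is 34 mi via Quorn–Brook–Irby–Jorvik.
So from Quorn the first move is to Brook.

Brook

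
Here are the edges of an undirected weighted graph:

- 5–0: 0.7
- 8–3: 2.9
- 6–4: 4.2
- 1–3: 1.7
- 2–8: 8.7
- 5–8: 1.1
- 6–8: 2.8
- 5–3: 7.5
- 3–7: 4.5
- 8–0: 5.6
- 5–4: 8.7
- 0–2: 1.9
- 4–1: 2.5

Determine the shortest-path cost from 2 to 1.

Shortest distances from 2:
2: 0
0: 1.9  (via 2)
5: 2.6  (via 0)
8: 3.7  (via 5)
6: 6.5  (via 8)
3: 6.6  (via 8)
1: 8.3  (via 3)
Shortest route: 2 → 0 → 5 → 8 → 3 → 1 = 8.3.

8.3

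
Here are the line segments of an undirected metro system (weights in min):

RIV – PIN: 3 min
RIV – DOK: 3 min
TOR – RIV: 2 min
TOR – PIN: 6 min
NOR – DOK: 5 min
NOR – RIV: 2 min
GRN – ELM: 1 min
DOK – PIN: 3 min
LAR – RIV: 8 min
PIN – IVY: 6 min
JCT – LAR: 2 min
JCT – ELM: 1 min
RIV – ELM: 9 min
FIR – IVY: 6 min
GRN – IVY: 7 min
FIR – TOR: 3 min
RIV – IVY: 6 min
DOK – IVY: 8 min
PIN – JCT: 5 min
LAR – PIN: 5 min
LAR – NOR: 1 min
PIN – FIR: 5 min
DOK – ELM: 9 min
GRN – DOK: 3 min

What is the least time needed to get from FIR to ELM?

Settle nodes by increasing distance from FIR:
FIR: 0
TOR: 3  (via FIR)
RIV: 5  (via TOR)
PIN: 5  (via FIR)
IVY: 6  (via FIR)
NOR: 7  (via RIV)
LAR: 8  (via NOR)
DOK: 8  (via RIV)
JCT: 10  (via PIN)
GRN: 11  (via DOK)
ELM: 11  (via JCT)
Shortest route: FIR–PIN–JCT–ELM = 11 min.

11 min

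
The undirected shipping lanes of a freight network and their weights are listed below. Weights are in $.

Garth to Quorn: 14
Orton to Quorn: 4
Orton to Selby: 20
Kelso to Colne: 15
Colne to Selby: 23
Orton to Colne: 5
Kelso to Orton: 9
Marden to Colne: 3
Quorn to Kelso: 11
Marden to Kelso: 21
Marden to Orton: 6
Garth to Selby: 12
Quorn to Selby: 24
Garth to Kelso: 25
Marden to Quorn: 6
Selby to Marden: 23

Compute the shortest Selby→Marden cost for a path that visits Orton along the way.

$26

Best Selby to Orton: Selby–Orton costing 20
Best Orton to Marden: Orton–Marden costing 6
Total via Orton: 20 + 6 = $26.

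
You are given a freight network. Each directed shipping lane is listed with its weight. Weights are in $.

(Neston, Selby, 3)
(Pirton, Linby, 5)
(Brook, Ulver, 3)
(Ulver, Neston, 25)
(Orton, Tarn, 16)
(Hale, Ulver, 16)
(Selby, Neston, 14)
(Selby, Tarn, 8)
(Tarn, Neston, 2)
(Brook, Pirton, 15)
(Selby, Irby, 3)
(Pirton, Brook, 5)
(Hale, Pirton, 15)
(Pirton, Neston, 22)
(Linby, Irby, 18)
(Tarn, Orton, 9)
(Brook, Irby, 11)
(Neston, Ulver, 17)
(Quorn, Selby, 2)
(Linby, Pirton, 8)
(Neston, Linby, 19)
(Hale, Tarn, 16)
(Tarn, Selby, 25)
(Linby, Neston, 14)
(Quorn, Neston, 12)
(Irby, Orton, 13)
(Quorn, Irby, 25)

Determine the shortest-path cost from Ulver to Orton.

$44

Candidate routes:
Ulver → Neston → Selby → Irby → Orton: 25+3+3+13 = 44
Ulver → Neston → Selby → Tarn → Orton: 25+3+8+9 = 45
The minimum is $44 via Ulver → Neston → Selby → Irby → Orton.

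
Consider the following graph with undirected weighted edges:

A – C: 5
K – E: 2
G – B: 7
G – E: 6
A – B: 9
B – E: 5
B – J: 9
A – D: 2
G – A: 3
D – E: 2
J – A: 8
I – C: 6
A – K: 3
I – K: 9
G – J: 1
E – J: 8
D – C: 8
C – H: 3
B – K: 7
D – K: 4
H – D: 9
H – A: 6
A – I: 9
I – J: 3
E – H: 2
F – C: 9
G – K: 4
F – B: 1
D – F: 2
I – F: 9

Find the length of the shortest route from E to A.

4

Compare a few routes:
E - D - A: 2+2 = 4
E - K - A: 2+3 = 5
E - H - A: 2+6 = 8
The minimum is 4 via E - D - A.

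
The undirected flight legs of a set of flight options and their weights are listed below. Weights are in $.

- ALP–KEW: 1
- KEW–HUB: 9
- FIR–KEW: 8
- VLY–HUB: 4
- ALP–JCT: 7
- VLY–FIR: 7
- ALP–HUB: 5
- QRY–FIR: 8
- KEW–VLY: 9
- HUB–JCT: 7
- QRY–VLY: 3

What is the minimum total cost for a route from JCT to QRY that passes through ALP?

Best JCT to ALP: JCT → ALP costing 7
Best ALP to QRY: ALP → HUB → VLY → QRY costing 12
Total via ALP: 7 + 12 = $19.

$19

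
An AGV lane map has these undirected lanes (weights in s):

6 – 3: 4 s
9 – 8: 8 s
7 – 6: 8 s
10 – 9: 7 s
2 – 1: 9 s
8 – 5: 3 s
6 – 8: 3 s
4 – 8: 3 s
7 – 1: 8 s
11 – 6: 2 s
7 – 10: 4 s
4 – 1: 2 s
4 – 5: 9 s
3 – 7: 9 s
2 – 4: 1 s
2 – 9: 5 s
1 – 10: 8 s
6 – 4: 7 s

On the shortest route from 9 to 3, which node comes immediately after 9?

Enumerating some paths:
9 → 2 → 4 → 6 → 3: 5+1+7+4 = 17
9 → 8 → 6 → 3: 8+3+4 = 15
9 → 2 → 4 → 8 → 6 → 3: 5+1+3+3+4 = 16
Cheapest is 9 → 8 → 6 → 3 at 15 s.
So from 9 the first move is to 8.

8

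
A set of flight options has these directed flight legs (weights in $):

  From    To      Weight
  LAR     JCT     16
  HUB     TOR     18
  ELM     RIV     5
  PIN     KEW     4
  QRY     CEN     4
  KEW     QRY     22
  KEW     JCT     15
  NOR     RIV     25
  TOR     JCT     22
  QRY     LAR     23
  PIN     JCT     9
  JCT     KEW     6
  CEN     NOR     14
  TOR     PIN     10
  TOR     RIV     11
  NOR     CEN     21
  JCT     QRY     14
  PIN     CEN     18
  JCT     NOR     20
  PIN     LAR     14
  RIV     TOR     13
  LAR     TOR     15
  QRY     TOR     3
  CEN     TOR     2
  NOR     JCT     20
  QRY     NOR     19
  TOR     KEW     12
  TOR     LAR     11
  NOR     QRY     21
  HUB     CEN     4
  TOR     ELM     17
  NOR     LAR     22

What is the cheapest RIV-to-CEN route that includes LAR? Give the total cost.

$58

Shortest RIV→LAR: RIV–TOR–LAR = 24
Best LAR to CEN: LAR–JCT–QRY–CEN costing 34
Total via LAR: 24 + 34 = $58.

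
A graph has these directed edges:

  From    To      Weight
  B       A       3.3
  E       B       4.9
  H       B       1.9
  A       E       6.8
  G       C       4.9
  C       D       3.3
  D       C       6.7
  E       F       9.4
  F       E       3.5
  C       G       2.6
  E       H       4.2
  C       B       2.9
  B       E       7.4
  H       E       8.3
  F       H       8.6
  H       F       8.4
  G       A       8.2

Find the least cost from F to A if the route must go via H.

12.9

Best F to H: F → E → H costing 7.7
Best H to A: H → B → A costing 5.2
Total via H: 7.7 + 5.2 = 12.9.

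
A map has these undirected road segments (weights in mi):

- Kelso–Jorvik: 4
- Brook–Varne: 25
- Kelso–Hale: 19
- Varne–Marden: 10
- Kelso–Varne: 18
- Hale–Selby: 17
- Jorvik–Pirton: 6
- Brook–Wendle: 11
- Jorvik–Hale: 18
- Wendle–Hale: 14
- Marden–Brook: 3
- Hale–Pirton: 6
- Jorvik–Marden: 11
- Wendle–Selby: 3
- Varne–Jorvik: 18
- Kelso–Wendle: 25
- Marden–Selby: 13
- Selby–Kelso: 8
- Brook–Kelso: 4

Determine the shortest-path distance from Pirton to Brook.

14 mi

Running Dijkstra from Pirton:
Pirton: 0
Hale: 6  (via Pirton)
Jorvik: 6  (via Pirton)
Kelso: 10  (via Jorvik)
Brook: 14  (via Kelso)
Shortest route: Pirton → Jorvik → Kelso → Brook = 14 mi.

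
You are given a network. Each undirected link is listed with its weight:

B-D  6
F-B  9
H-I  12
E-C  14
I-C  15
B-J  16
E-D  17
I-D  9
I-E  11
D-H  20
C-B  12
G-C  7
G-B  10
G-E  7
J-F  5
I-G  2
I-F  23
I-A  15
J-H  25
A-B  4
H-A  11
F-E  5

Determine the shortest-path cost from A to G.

Running Dijkstra from A:
A: 0
B: 4  (via A)
D: 10  (via B)
H: 11  (via A)
F: 13  (via B)
G: 14  (via B)
Shortest route: A → B → G = 14.

14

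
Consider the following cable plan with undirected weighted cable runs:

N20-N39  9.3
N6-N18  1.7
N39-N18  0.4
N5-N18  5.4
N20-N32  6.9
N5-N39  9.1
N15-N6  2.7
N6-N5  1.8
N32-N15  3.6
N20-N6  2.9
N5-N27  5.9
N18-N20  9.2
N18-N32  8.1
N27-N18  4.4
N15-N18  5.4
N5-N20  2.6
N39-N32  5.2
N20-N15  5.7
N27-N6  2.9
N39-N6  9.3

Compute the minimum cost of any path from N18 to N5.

3.5

Enumerating some paths:
N18 - N5: 5.4 = 5.4
N18 - N6 - N5: 1.7+1.8 = 3.5
Cheapest is N18 - N6 - N5 at 3.5.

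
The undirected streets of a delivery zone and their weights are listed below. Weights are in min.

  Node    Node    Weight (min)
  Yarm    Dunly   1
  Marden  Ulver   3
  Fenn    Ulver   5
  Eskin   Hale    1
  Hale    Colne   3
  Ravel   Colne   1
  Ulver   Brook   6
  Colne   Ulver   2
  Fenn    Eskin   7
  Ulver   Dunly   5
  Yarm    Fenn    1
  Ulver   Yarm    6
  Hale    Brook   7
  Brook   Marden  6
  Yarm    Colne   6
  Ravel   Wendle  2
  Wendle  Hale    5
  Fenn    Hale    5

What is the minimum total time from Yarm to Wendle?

Enumerating some paths:
Yarm → Dunly → Ulver → Colne → Ravel → Wendle: 1+5+2+1+2 = 11
Yarm → Colne → Ravel → Wendle: 6+1+2 = 9
Cheapest is Yarm → Colne → Ravel → Wendle at 9 min.

9 min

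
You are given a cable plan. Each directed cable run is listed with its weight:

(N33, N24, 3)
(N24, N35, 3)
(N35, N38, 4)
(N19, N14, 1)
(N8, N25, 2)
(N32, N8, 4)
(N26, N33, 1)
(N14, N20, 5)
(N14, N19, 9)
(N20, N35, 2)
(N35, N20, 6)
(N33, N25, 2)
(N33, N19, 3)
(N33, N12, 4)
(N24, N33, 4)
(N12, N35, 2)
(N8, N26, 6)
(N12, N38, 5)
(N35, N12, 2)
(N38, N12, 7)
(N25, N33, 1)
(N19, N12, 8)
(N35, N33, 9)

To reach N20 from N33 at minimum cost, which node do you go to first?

Enumerating some paths:
N33 - N19 - N14 - N20: 3+1+5 = 9
N33 - N24 - N35 - N20: 3+3+6 = 12
N33 - N12 - N35 - N20: 4+2+6 = 12
Cheapest is N33 - N19 - N14 - N20 at 9.
So from N33 the first move is to N19.

N19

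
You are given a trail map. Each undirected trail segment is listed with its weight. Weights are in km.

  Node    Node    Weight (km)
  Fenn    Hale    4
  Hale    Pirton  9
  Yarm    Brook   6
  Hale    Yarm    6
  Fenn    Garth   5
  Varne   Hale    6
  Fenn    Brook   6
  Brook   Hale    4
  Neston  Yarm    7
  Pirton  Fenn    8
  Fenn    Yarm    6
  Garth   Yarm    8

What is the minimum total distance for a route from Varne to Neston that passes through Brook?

Best Varne to Brook: Varne → Hale → Brook costing 10
Best Brook to Neston: Brook → Yarm → Neston costing 13
Total via Brook: 10 + 13 = 23 km.

23 km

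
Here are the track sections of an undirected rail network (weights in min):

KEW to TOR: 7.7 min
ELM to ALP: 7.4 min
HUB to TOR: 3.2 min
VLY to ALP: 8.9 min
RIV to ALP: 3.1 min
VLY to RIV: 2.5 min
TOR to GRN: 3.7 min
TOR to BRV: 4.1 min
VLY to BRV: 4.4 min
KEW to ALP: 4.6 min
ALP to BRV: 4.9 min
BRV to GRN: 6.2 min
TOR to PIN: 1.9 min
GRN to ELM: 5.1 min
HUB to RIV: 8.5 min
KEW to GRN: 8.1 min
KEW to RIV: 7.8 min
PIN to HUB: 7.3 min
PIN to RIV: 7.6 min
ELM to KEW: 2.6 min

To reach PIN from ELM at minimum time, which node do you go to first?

GRN

Candidate routes:
ELM - GRN - BRV - TOR - PIN: 5.1+6.2+4.1+1.9 = 17.3
ELM - KEW - GRN - TOR - PIN: 2.6+8.1+3.7+1.9 = 16.3
ELM - KEW - TOR - PIN: 2.6+7.7+1.9 = 12.2
ELM - GRN - TOR - PIN: 5.1+3.7+1.9 = 10.7
Cheapest is ELM - GRN - TOR - PIN at 10.7 min.
So from ELM the first move is to GRN.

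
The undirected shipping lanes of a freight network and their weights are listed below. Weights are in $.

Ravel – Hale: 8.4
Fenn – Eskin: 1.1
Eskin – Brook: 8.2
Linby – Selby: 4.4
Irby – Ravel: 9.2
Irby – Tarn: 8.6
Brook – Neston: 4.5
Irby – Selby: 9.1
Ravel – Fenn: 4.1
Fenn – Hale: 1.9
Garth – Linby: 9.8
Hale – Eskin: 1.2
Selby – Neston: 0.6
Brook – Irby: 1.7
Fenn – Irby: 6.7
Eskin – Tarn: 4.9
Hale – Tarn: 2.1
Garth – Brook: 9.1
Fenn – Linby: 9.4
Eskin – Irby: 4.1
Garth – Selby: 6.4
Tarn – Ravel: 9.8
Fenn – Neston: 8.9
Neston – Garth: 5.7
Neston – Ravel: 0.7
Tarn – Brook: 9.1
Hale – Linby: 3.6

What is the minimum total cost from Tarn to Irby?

Settle nodes by increasing distance from Tarn:
Tarn: 0
Hale: 2.1  (via Tarn)
Eskin: 3.3  (via Hale)
Fenn: 4  (via Hale)
Linby: 5.7  (via Hale)
Irby: 7.4  (via Eskin)
Shortest route: Tarn → Hale → Eskin → Irby = $7.4.

$7.4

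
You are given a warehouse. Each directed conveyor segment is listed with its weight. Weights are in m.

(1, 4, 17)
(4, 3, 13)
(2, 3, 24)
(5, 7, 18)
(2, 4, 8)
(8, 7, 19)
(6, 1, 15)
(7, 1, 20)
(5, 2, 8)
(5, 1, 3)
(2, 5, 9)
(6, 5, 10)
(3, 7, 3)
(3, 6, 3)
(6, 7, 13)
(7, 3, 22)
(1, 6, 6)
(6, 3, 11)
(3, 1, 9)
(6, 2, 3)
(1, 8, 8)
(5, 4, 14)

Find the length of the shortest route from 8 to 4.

55 m

Enumerating some paths:
8 - 7 - 3 - 6 - 2 - 4: 19+22+3+3+8 = 55
8 - 7 - 1 - 6 - 2 - 4: 19+20+6+3+8 = 56
8 - 7 - 1 - 4: 19+20+17 = 56
Cheapest is 8 - 7 - 3 - 6 - 2 - 4 at 55 m.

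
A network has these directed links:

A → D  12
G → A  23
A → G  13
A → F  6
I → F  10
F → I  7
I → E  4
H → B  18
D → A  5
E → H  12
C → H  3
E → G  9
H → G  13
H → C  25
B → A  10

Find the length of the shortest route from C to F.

Settle nodes by increasing distance from C:
C: 0
H: 3  (via C)
G: 16  (via H)
B: 21  (via H)
A: 31  (via B)
F: 37  (via A)
Shortest route: C → H → B → A → F = 37.

37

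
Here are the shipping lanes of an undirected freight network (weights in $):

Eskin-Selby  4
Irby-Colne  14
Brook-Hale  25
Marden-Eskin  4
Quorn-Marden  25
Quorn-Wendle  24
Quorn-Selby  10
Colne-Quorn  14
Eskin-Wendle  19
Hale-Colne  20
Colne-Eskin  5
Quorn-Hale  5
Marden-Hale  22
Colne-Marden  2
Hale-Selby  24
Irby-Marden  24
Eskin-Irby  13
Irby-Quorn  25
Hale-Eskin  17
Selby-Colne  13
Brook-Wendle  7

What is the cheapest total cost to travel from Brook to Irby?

Enumerating some paths:
Brook - Wendle - Eskin - Irby: 7+19+13 = 39
Brook - Wendle - Eskin - Marden - Colne - Irby: 7+19+4+2+14 = 46
Brook - Wendle - Eskin - Colne - Irby: 7+19+5+14 = 45
The minimum is $39 via Brook - Wendle - Eskin - Irby.

$39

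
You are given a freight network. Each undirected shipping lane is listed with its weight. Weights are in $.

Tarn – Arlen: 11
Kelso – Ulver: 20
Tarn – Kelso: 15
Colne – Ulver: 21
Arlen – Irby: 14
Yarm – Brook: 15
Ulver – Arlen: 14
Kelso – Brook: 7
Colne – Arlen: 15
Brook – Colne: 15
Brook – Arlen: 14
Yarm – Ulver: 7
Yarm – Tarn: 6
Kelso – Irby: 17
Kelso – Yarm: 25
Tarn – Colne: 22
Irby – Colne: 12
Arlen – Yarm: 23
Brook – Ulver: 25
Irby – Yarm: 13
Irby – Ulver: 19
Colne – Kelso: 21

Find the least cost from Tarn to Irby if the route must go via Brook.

Shortest Tarn→Brook: Tarn → Yarm → Brook = 21
Shortest Brook→Irby: Brook → Kelso → Irby = 24
Total via Brook: 21 + 24 = $45.

$45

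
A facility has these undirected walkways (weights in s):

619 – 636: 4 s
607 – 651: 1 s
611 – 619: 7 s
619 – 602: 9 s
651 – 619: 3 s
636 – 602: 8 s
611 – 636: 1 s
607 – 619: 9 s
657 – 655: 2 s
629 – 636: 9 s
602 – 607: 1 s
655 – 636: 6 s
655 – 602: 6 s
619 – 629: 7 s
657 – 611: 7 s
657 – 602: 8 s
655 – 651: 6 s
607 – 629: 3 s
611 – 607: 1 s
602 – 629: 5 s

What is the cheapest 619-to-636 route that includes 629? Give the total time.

12 s

Shortest 619→629: 619 → 629 = 7
Shortest 629→636: 629 → 607 → 611 → 636 = 5
Total via 629: 7 + 5 = 12 s.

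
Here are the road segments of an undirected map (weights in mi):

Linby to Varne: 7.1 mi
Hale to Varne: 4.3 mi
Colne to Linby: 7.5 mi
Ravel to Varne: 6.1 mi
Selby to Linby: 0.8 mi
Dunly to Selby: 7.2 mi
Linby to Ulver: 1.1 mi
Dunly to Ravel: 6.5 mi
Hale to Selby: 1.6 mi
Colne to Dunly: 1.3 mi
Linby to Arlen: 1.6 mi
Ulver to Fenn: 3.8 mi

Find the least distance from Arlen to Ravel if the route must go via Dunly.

Shortest Arlen→Dunly: Arlen → Linby → Selby → Dunly = 9.6
Shortest Dunly→Ravel: Dunly → Ravel = 6.5
Total via Dunly: 9.6 + 6.5 = 16.1 mi.

16.1 mi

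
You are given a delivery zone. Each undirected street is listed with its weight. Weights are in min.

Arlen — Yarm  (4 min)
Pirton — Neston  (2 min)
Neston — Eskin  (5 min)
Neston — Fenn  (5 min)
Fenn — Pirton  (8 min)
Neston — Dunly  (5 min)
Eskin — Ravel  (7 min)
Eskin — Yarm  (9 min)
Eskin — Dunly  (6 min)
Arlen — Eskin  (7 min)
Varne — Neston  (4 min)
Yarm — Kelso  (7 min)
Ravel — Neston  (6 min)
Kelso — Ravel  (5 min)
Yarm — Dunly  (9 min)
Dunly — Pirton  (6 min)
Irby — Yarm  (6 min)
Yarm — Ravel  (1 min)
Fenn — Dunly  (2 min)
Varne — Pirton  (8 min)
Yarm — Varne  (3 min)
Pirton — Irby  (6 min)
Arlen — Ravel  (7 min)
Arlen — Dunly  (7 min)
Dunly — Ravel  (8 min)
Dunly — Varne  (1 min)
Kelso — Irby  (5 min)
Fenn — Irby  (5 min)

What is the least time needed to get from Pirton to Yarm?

Compare a few routes:
Pirton - Dunly - Varne - Yarm: 6+1+3 = 10
Pirton - Neston - Varne - Yarm: 2+4+3 = 9
Pirton - Varne - Yarm: 8+3 = 11
Cheapest is Pirton - Neston - Varne - Yarm at 9 min.

9 min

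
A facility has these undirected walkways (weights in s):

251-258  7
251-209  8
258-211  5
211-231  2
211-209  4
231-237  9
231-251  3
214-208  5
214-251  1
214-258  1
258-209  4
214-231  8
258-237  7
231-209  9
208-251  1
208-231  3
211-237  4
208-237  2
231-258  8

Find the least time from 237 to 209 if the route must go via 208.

Shortest 237→208: 237–208 = 2
Best 208 to 209: 208–251–214–258–209 costing 7
Total via 208: 2 + 7 = 9 s.

9 s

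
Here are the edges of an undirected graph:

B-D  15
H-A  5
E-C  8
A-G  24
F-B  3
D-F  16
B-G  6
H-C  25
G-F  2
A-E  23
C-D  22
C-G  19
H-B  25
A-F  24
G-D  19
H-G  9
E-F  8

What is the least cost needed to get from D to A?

32

Running Dijkstra from D:
D: 0
B: 15  (via D)
F: 16  (via D)
G: 18  (via F)
C: 22  (via D)
E: 24  (via F)
H: 27  (via G)
A: 32  (via H)
Shortest route: D–F–G–H–A = 32.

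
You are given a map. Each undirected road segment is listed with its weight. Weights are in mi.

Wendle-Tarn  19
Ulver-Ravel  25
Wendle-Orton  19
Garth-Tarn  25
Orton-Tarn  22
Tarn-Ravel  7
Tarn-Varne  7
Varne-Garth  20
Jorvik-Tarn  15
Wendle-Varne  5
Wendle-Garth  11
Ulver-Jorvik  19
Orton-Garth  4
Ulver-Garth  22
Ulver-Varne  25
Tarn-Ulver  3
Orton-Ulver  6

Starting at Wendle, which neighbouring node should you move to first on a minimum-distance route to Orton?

Compare a few routes:
Wendle → Tarn → Ulver → Orton: 19+3+6 = 28
Wendle → Garth → Orton: 11+4 = 15
Wendle → Varne → Tarn → Ulver → Orton: 5+7+3+6 = 21
Wendle → Orton: 19 = 19
The minimum is 15 mi via Wendle → Garth → Orton.
So from Wendle the first move is to Garth.

Garth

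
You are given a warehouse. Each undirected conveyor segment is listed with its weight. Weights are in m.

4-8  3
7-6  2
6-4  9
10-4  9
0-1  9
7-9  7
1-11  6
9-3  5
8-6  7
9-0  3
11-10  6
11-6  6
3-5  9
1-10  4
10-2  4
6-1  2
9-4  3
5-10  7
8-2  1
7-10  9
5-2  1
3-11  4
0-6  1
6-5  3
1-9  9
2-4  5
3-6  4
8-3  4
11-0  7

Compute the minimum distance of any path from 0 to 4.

6 m

Shortest distances from 0:
0: 0
6: 1  (via 0)
1: 3  (via 6)
7: 3  (via 6)
9: 3  (via 0)
5: 4  (via 6)
2: 5  (via 5)
3: 5  (via 6)
4: 6  (via 9)
Shortest route: 0–9–4 = 6 m.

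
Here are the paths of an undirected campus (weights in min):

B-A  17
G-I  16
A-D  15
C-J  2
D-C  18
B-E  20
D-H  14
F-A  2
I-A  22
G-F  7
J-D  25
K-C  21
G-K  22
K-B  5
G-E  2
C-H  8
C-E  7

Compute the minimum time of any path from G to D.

Candidate routes:
G → E → C → H → D: 2+7+8+14 = 31
G → E → C → D: 2+7+18 = 27
G → F → A → D: 7+2+15 = 24
Cheapest is G → F → A → D at 24 min.

24 min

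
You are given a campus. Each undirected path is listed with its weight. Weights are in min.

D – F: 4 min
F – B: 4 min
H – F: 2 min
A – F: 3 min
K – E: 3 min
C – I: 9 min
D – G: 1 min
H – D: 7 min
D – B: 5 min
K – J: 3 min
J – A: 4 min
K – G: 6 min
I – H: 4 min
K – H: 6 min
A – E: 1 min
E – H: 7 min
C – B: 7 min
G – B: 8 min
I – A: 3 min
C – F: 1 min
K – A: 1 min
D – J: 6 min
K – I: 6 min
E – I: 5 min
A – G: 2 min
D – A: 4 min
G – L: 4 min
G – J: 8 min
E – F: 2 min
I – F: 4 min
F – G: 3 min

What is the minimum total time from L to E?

7 min

Enumerating some paths:
L → G → F → E: 4+3+2 = 9
L → G → A → E: 4+2+1 = 7
Cheapest is L → G → A → E at 7 min.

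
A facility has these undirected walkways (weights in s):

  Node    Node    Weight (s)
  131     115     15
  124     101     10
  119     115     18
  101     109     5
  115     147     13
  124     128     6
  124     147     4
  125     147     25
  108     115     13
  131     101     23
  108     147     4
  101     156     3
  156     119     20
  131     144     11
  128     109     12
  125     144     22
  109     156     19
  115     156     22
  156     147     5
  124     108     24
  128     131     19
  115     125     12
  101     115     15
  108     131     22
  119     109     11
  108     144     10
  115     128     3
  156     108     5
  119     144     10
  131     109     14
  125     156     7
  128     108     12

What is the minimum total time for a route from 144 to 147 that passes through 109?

Best 144 to 109: 144–119–109 costing 21
Shortest 109→147: 109–101–156–147 = 13
Total via 109: 21 + 13 = 34 s.

34 s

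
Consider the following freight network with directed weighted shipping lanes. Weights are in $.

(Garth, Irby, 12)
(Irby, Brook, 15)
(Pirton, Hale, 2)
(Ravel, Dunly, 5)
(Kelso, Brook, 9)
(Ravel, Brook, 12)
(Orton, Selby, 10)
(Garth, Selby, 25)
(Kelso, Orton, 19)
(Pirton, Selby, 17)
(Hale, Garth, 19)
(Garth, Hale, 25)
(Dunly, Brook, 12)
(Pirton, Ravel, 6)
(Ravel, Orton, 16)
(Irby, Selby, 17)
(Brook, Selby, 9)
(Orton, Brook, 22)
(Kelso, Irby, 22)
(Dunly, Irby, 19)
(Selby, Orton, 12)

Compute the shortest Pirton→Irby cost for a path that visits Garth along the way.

$33

Best Pirton to Garth: Pirton–Hale–Garth costing 21
Shortest Garth→Irby: Garth–Irby = 12
Total via Garth: 21 + 12 = $33.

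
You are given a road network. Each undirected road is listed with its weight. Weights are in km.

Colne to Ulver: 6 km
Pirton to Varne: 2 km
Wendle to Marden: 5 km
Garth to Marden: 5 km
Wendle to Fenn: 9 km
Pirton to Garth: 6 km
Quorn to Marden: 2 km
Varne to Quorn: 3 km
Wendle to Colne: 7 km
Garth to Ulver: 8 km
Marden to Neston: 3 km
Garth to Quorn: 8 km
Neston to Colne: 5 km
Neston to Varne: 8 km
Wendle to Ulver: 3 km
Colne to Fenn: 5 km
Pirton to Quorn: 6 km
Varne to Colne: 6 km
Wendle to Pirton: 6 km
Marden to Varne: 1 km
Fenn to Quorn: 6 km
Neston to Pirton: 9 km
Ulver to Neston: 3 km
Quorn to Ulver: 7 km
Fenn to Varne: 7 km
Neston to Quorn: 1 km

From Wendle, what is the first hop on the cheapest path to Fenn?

Candidate routes:
Wendle–Colne–Fenn: 7+5 = 12
Wendle–Fenn: 9 = 9
Cheapest is Wendle–Fenn at 9 km.
So from Wendle the first move is to Fenn.

Fenn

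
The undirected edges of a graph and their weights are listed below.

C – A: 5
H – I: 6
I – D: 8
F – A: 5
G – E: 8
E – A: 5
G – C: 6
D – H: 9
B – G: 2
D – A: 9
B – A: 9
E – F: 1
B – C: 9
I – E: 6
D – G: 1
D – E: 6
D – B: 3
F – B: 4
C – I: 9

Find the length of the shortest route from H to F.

Running Dijkstra from H:
H: 0
I: 6  (via H)
D: 9  (via H)
G: 10  (via D)
B: 12  (via D)
E: 12  (via I)
F: 13  (via E)
Shortest route: H–I–E–F = 13.

13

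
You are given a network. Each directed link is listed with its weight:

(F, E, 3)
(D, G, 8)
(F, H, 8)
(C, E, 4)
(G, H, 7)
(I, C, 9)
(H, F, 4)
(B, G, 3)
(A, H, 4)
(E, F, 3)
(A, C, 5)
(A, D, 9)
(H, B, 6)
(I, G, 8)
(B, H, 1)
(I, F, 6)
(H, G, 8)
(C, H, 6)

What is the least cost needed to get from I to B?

Compare a few routes:
I → F → H → B: 6+8+6 = 20
I → G → H → B: 8+7+6 = 21
I → C → H → B: 9+6+6 = 21
The minimum is 20 via I → F → H → B.

20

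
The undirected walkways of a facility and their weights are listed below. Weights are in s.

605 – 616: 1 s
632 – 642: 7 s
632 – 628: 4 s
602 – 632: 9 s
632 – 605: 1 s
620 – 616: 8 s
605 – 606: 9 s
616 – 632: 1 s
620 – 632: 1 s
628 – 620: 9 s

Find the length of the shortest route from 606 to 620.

11 s

Enumerating some paths:
606 - 605 - 632 - 620: 9+1+1 = 11
606 - 605 - 616 - 632 - 620: 9+1+1+1 = 12
606 - 605 - 616 - 620: 9+1+8 = 18
The minimum is 11 s via 606 - 605 - 632 - 620.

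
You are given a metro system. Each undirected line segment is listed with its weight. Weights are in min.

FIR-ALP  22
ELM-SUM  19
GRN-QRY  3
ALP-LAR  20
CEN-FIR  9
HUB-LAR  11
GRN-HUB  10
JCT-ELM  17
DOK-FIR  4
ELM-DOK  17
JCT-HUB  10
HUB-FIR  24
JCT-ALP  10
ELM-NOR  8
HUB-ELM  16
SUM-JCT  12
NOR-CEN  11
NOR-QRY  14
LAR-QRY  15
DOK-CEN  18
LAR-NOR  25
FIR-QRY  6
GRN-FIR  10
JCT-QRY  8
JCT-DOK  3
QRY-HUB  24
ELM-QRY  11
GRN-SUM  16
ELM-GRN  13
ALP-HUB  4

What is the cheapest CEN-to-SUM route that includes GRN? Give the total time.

34 min

Shortest CEN→GRN: CEN–FIR–QRY–GRN = 18
Shortest GRN→SUM: GRN–SUM = 16
Total via GRN: 18 + 16 = 34 min.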